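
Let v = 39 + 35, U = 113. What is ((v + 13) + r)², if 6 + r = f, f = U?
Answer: 37636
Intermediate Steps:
v = 74
f = 113
r = 107 (r = -6 + 113 = 107)
((v + 13) + r)² = ((74 + 13) + 107)² = (87 + 107)² = 194² = 37636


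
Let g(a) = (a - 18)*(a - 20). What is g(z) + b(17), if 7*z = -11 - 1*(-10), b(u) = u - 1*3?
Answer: 18593/49 ≈ 379.45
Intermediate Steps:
b(u) = -3 + u (b(u) = u - 3 = -3 + u)
z = -1/7 (z = (-11 - 1*(-10))/7 = (-11 + 10)/7 = (1/7)*(-1) = -1/7 ≈ -0.14286)
g(a) = (-20 + a)*(-18 + a) (g(a) = (-18 + a)*(-20 + a) = (-20 + a)*(-18 + a))
g(z) + b(17) = (360 + (-1/7)**2 - 38*(-1/7)) + (-3 + 17) = (360 + 1/49 + 38/7) + 14 = 17907/49 + 14 = 18593/49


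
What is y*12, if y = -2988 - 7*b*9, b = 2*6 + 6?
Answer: -49464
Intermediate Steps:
b = 18 (b = 12 + 6 = 18)
y = -4122 (y = -2988 - 7*18*9 = -2988 - 126*9 = -2988 - 1*1134 = -2988 - 1134 = -4122)
y*12 = -4122*12 = -49464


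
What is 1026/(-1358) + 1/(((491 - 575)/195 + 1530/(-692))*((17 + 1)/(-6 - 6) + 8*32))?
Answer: -15544285741/20533786343 ≈ -0.75701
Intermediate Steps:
1026/(-1358) + 1/(((491 - 575)/195 + 1530/(-692))*((17 + 1)/(-6 - 6) + 8*32)) = 1026*(-1/1358) + 1/((-84*1/195 + 1530*(-1/692))*(18/(-12) + 256)) = -513/679 + 1/((-28/65 - 765/346)*(18*(-1/12) + 256)) = -513/679 + 1/((-59413/22490)*(-3/2 + 256)) = -513/679 - 22490/(59413*509/2) = -513/679 - 22490/59413*2/509 = -513/679 - 44980/30241217 = -15544285741/20533786343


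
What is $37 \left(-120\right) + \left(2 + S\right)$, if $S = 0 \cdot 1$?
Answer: $-4438$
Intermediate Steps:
$S = 0$
$37 \left(-120\right) + \left(2 + S\right) = 37 \left(-120\right) + \left(2 + 0\right) = -4440 + 2 = -4438$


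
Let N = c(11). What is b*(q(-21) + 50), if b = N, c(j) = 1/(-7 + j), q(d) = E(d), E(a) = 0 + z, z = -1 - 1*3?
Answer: 23/2 ≈ 11.500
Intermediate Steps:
z = -4 (z = -1 - 3 = -4)
E(a) = -4 (E(a) = 0 - 4 = -4)
q(d) = -4
N = ¼ (N = 1/(-7 + 11) = 1/4 = ¼ ≈ 0.25000)
b = ¼ ≈ 0.25000
b*(q(-21) + 50) = (-4 + 50)/4 = (¼)*46 = 23/2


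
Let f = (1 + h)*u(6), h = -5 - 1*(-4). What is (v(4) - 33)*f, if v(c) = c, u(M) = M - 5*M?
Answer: 0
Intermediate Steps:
u(M) = -4*M
h = -1 (h = -5 + 4 = -1)
f = 0 (f = (1 - 1)*(-4*6) = 0*(-24) = 0)
(v(4) - 33)*f = (4 - 33)*0 = -29*0 = 0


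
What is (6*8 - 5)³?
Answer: 79507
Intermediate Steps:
(6*8 - 5)³ = (48 - 5)³ = 43³ = 79507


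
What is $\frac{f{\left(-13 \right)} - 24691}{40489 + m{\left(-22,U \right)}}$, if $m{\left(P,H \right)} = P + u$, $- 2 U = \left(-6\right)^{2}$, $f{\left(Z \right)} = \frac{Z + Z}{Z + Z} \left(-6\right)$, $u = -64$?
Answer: $- \frac{24697}{40403} \approx -0.61127$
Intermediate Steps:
$f{\left(Z \right)} = -6$ ($f{\left(Z \right)} = \frac{2 Z}{2 Z} \left(-6\right) = 2 Z \frac{1}{2 Z} \left(-6\right) = 1 \left(-6\right) = -6$)
$U = -18$ ($U = - \frac{\left(-6\right)^{2}}{2} = \left(- \frac{1}{2}\right) 36 = -18$)
$m{\left(P,H \right)} = -64 + P$ ($m{\left(P,H \right)} = P - 64 = -64 + P$)
$\frac{f{\left(-13 \right)} - 24691}{40489 + m{\left(-22,U \right)}} = \frac{-6 - 24691}{40489 - 86} = - \frac{24697}{40489 - 86} = - \frac{24697}{40403}$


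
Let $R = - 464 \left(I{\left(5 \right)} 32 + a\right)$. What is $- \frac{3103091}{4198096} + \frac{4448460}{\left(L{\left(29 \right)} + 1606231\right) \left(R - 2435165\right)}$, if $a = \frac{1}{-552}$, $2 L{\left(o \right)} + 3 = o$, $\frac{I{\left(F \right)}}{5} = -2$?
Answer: $- \frac{196608379850320896317}{265986237793614502192} \approx -0.73917$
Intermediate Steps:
$I{\left(F \right)} = -10$ ($I{\left(F \right)} = 5 \left(-2\right) = -10$)
$L{\left(o \right)} = - \frac{3}{2} + \frac{o}{2}$
$a = - \frac{1}{552} \approx -0.0018116$
$R = \frac{10245178}{69}$ ($R = - 464 \left(\left(-10\right) 32 - \frac{1}{552}\right) = - 464 \left(-320 - \frac{1}{552}\right) = \left(-464\right) \left(- \frac{176641}{552}\right) = \frac{10245178}{69} \approx 1.4848 \cdot 10^{5}$)
$- \frac{3103091}{4198096} + \frac{4448460}{\left(L{\left(29 \right)} + 1606231\right) \left(R - 2435165\right)} = - \frac{3103091}{4198096} + \frac{4448460}{\left(\left(- \frac{3}{2} + \frac{1}{2} \cdot 29\right) + 1606231\right) \left(\frac{10245178}{69} - 2435165\right)} = \left(-3103091\right) \frac{1}{4198096} + \frac{4448460}{\left(\left(- \frac{3}{2} + \frac{29}{2}\right) + 1606231\right) \left(- \frac{157781207}{69}\right)} = - \frac{3103091}{4198096} + \frac{4448460}{\left(13 + 1606231\right) \left(- \frac{157781207}{69}\right)} = - \frac{3103091}{4198096} + \frac{4448460}{1606244 \left(- \frac{157781207}{69}\right)} = - \frac{3103091}{4198096} + \frac{4448460}{- \frac{253435117056508}{69}} = - \frac{3103091}{4198096} + 4448460 \left(- \frac{69}{253435117056508}\right) = - \frac{3103091}{4198096} - \frac{76735935}{63358779264127} = - \frac{196608379850320896317}{265986237793614502192}$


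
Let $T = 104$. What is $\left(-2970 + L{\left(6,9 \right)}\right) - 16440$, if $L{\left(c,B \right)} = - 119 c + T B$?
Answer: $-19188$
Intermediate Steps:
$L{\left(c,B \right)} = - 119 c + 104 B$
$\left(-2970 + L{\left(6,9 \right)}\right) - 16440 = \left(-2970 + \left(\left(-119\right) 6 + 104 \cdot 9\right)\right) - 16440 = \left(-2970 + \left(-714 + 936\right)\right) - 16440 = \left(-2970 + 222\right) - 16440 = -2748 - 16440 = -19188$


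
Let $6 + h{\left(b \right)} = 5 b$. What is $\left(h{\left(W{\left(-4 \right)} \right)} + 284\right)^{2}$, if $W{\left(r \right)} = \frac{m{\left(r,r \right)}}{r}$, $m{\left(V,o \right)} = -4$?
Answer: $80089$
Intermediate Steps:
$W{\left(r \right)} = - \frac{4}{r}$
$h{\left(b \right)} = -6 + 5 b$
$\left(h{\left(W{\left(-4 \right)} \right)} + 284\right)^{2} = \left(\left(-6 + 5 \left(- \frac{4}{-4}\right)\right) + 284\right)^{2} = \left(\left(-6 + 5 \left(\left(-4\right) \left(- \frac{1}{4}\right)\right)\right) + 284\right)^{2} = \left(\left(-6 + 5 \cdot 1\right) + 284\right)^{2} = \left(\left(-6 + 5\right) + 284\right)^{2} = \left(-1 + 284\right)^{2} = 283^{2} = 80089$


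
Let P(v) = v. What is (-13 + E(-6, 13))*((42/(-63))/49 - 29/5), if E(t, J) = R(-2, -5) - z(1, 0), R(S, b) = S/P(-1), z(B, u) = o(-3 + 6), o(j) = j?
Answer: 8546/105 ≈ 81.391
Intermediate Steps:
z(B, u) = 3 (z(B, u) = -3 + 6 = 3)
R(S, b) = -S (R(S, b) = S/(-1) = S*(-1) = -S)
E(t, J) = -1 (E(t, J) = -1*(-2) - 1*3 = 2 - 3 = -1)
(-13 + E(-6, 13))*((42/(-63))/49 - 29/5) = (-13 - 1)*((42/(-63))/49 - 29/5) = -14*((42*(-1/63))*(1/49) - 29*⅕) = -14*(-⅔*1/49 - 29/5) = -14*(-2/147 - 29/5) = -14*(-4273/735) = 8546/105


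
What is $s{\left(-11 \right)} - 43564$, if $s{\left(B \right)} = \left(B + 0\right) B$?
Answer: $-43443$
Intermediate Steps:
$s{\left(B \right)} = B^{2}$ ($s{\left(B \right)} = B B = B^{2}$)
$s{\left(-11 \right)} - 43564 = \left(-11\right)^{2} - 43564 = 121 - 43564 = -43443$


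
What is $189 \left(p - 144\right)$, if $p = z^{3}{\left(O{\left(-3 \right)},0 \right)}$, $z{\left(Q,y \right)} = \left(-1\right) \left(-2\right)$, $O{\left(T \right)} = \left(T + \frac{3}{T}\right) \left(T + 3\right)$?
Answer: $-25704$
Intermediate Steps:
$O{\left(T \right)} = \left(3 + T\right) \left(T + \frac{3}{T}\right)$ ($O{\left(T \right)} = \left(T + \frac{3}{T}\right) \left(3 + T\right) = \left(3 + T\right) \left(T + \frac{3}{T}\right)$)
$z{\left(Q,y \right)} = 2$
$p = 8$ ($p = 2^{3} = 8$)
$189 \left(p - 144\right) = 189 \left(8 - 144\right) = 189 \left(-136\right) = -25704$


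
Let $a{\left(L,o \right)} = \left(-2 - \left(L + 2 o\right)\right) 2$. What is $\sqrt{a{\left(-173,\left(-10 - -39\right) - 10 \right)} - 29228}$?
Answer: $3 i \sqrt{3218} \approx 170.18 i$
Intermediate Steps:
$a{\left(L,o \right)} = -4 - 4 o - 2 L$ ($a{\left(L,o \right)} = \left(-2 - L - 2 o\right) 2 = -4 - 4 o - 2 L$)
$\sqrt{a{\left(-173,\left(-10 - -39\right) - 10 \right)} - 29228} = \sqrt{\left(-4 - 4 \left(\left(-10 - -39\right) - 10\right) - -346\right) - 29228} = \sqrt{\left(-4 - 4 \left(\left(-10 + 39\right) - 10\right) + 346\right) - 29228} = \sqrt{\left(-4 - 4 \left(29 - 10\right) + 346\right) - 29228} = \sqrt{\left(-4 - 76 + 346\right) - 29228} = \sqrt{266 - 29228} = \sqrt{-28962} = 3 i \sqrt{3218}$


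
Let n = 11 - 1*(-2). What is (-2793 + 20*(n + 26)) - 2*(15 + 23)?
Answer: -2089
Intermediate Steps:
n = 13 (n = 11 + 2 = 13)
(-2793 + 20*(n + 26)) - 2*(15 + 23) = (-2793 + 20*(13 + 26)) - 2*(15 + 23) = (-2793 + 20*39) - 2*38 = (-2793 + 780) - 76 = -2013 - 76 = -2089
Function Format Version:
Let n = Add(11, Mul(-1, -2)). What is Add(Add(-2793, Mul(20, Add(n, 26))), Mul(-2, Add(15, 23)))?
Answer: -2089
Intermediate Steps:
n = 13 (n = Add(11, 2) = 13)
Add(Add(-2793, Mul(20, Add(n, 26))), Mul(-2, Add(15, 23))) = Add(Add(-2793, Mul(20, Add(13, 26))), Mul(-2, Add(15, 23))) = Add(Add(-2793, Mul(20, 39)), Mul(-2, 38)) = Add(Add(-2793, 780), -76) = Add(-2013, -76) = -2089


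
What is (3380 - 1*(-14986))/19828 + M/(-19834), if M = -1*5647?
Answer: 59529995/49158569 ≈ 1.2110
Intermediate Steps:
M = -5647
(3380 - 1*(-14986))/19828 + M/(-19834) = (3380 - 1*(-14986))/19828 - 5647/(-19834) = (3380 + 14986)*(1/19828) - 5647*(-1/19834) = 18366*(1/19828) + 5647/19834 = 9183/9914 + 5647/19834 = 59529995/49158569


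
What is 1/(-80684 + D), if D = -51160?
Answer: -1/131844 ≈ -7.5847e-6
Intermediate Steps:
1/(-80684 + D) = 1/(-80684 - 51160) = 1/(-131844) = -1/131844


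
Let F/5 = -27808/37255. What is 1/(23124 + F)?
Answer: 7451/172269116 ≈ 4.3252e-5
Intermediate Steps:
F = -27808/7451 (F = 5*(-27808/37255) = -27808/7451 ≈ -3.7321)
1/(23124 + F) = 1/(23124 - 27808/7451) = 1/(172269116/7451) = 7451/172269116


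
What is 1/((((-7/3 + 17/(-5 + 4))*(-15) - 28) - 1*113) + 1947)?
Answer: 1/2096 ≈ 0.00047710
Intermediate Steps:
1/((((-7/3 + 17/(-5 + 4))*(-15) - 28) - 1*113) + 1947) = 1/((((-7*⅓ + 17/(-1))*(-15) - 28) - 113) + 1947) = 1/((((-7/3 + 17*(-1))*(-15) - 28) - 113) + 1947) = 1/((((-7/3 - 17)*(-15) - 28) - 113) + 1947) = 1/(((-58/3*(-15) - 28) - 113) + 1947) = 1/(((290 - 28) - 113) + 1947) = 1/((262 - 113) + 1947) = 1/(149 + 1947) = 1/2096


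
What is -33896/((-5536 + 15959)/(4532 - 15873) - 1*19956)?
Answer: 384414536/226331419 ≈ 1.6985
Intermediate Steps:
-33896/((-5536 + 15959)/(4532 - 15873) - 1*19956) = -33896/(10423/(-11341) - 19956) = -33896/(10423*(-1/11341) - 19956) = -33896/(-10423/11341 - 19956) = -33896/(-226331419/11341) = -33896*(-11341/226331419) = 384414536/226331419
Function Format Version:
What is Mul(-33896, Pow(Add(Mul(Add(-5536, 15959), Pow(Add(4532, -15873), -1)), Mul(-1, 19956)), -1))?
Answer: Rational(384414536, 226331419) ≈ 1.6985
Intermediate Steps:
Mul(-33896, Pow(Add(Mul(Add(-5536, 15959), Pow(Add(4532, -15873), -1)), Mul(-1, 19956)), -1)) = Mul(-33896, Pow(Add(Mul(10423, Pow(-11341, -1)), -19956), -1)) = Mul(-33896, Pow(Add(Mul(10423, Rational(-1, 11341)), -19956), -1)) = Mul(-33896, Pow(Add(Rational(-10423, 11341), -19956), -1)) = Mul(-33896, Pow(Rational(-226331419, 11341), -1)) = Mul(-33896, Rational(-11341, 226331419)) = Rational(384414536, 226331419)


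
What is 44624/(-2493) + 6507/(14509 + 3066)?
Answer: -768044849/43814475 ≈ -17.529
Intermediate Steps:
44624/(-2493) + 6507/(14509 + 3066) = 44624*(-1/2493) + 6507/17575 = -44624/2493 + 6507*(1/17575) = -44624/2493 + 6507/17575 = -768044849/43814475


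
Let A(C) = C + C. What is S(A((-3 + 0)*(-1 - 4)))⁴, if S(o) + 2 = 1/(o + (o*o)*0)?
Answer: 12117361/810000 ≈ 14.960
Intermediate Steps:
A(C) = 2*C
S(o) = -2 + 1/o (S(o) = -2 + 1/(o + (o*o)*0) = -2 + 1/(o + o²*0) = -2 + 1/(o + 0) = -2 + 1/o)
S(A((-3 + 0)*(-1 - 4)))⁴ = (-2 + 1/(2*((-3 + 0)*(-1 - 4))))⁴ = (-2 + 1/(2*(-3*(-5))))⁴ = (-2 + 1/(2*15))⁴ = (-2 + 1/30)⁴ = (-59/30)⁴ = 12117361/810000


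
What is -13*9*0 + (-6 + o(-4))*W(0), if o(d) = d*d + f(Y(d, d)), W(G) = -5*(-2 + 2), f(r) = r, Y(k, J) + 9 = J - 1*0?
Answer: 0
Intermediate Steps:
Y(k, J) = -9 + J (Y(k, J) = -9 + (J - 1*0) = -9 + (J + 0) = -9 + J)
W(G) = 0 (W(G) = -5*0 = 0)
o(d) = -9 + d + d**2 (o(d) = d*d + (-9 + d) = d**2 + (-9 + d) = -9 + d + d**2)
-13*9*0 + (-6 + o(-4))*W(0) = -13*9*0 + (-6 + (-9 - 4 + (-4)**2))*0 = -117*0 + (-6 + (-9 - 4 + 16))*0 = 0 + (-6 + 3)*0 = 0 - 3*0 = 0 + 0 = 0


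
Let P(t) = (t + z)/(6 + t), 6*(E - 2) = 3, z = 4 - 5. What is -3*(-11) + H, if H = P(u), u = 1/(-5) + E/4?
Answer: 8458/257 ≈ 32.911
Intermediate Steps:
z = -1
E = 5/2 (E = 2 + (⅙)*3 = 2 + ½ = 5/2 ≈ 2.5000)
u = 17/40 (u = 1/(-5) + (5/2)/4 = 1*(-⅕) + (5/2)*(¼) = -⅕ + 5/8 = 17/40 ≈ 0.42500)
P(t) = (-1 + t)/(6 + t) (P(t) = (t - 1)/(6 + t) = (-1 + t)/(6 + t))
H = -23/257 (H = (-1 + 17/40)/(6 + 17/40) = -23/40/(257/40) = (40/257)*(-23/40) = -23/257 ≈ -0.089494)
-3*(-11) + H = -3*(-11) - 23/257 = 33 - 23/257 = 8458/257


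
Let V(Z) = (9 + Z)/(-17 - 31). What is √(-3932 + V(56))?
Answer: I*√566403/12 ≈ 62.716*I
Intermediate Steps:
V(Z) = -3/16 - Z/48 (V(Z) = (9 + Z)/(-48) = (9 + Z)*(-1/48) = -3/16 - Z/48)
√(-3932 + V(56)) = √(-3932 + (-3/16 - 1/48*56)) = √(-3932 + (-3/16 - 7/6)) = √(-3932 - 65/48) = √(-188801/48) = I*√566403/12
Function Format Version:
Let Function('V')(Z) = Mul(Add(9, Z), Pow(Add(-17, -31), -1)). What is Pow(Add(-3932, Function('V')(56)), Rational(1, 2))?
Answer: Mul(Rational(1, 12), I, Pow(566403, Rational(1, 2))) ≈ Mul(62.716, I)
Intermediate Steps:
Function('V')(Z) = Add(Rational(-3, 16), Mul(Rational(-1, 48), Z)) (Function('V')(Z) = Mul(Add(9, Z), Pow(-48, -1)) = Mul(Add(9, Z), Rational(-1, 48)) = Add(Rational(-3, 16), Mul(Rational(-1, 48), Z)))
Pow(Add(-3932, Function('V')(56)), Rational(1, 2)) = Pow(Add(-3932, Add(Rational(-3, 16), Mul(Rational(-1, 48), 56))), Rational(1, 2)) = Pow(Add(-3932, Add(Rational(-3, 16), Rational(-7, 6))), Rational(1, 2)) = Pow(Add(-3932, Rational(-65, 48)), Rational(1, 2)) = Pow(Rational(-188801, 48), Rational(1, 2)) = Mul(Rational(1, 12), I, Pow(566403, Rational(1, 2)))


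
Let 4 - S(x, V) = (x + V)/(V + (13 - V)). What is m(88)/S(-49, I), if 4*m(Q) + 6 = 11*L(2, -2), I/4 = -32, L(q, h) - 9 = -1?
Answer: 533/458 ≈ 1.1638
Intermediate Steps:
L(q, h) = 8 (L(q, h) = 9 - 1 = 8)
I = -128 (I = 4*(-32) = -128)
S(x, V) = 4 - V/13 - x/13 (S(x, V) = 4 - (x + V)/(V + (13 - V)) = 4 - (V + x)/13 = 4 - (V/13 + x/13) = 4 + (-V/13 - x/13) = 4 - V/13 - x/13)
m(Q) = 41/2 (m(Q) = -3/2 + (11*8)/4 = -3/2 + (¼)*88 = -3/2 + 22 = 41/2)
m(88)/S(-49, I) = 41/(2*(4 - 1/13*(-128) - 1/13*(-49))) = 41/(2*(4 + 128/13 + 49/13)) = 41/(2*(229/13)) = (41/2)*(13/229) = 533/458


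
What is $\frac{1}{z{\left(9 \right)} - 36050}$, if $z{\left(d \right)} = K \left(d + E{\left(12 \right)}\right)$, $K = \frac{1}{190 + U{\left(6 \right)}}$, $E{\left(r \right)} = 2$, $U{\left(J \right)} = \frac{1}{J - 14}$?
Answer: $- \frac{1519}{54759862} \approx -2.7739 \cdot 10^{-5}$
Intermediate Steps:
$U{\left(J \right)} = \frac{1}{-14 + J}$
$K = \frac{8}{1519}$ ($K = \frac{1}{190 + \frac{1}{-14 + 6}} = \frac{1}{190 + \frac{1}{-8}} = \frac{1}{190 - \frac{1}{8}} = \frac{1}{\frac{1519}{8}} = \frac{8}{1519} \approx 0.0052666$)
$z{\left(d \right)} = \frac{16}{1519} + \frac{8 d}{1519}$ ($z{\left(d \right)} = \frac{8 \left(d + 2\right)}{1519} = \frac{8 \left(2 + d\right)}{1519} = \frac{16}{1519} + \frac{8 d}{1519}$)
$\frac{1}{z{\left(9 \right)} - 36050} = \frac{1}{\left(\frac{16}{1519} + \frac{8}{1519} \cdot 9\right) - 36050} = \frac{1}{\left(\frac{16}{1519} + \frac{72}{1519}\right) - 36050} = \frac{1}{\frac{88}{1519} - 36050} = \frac{1}{- \frac{54759862}{1519}} = - \frac{1519}{54759862}$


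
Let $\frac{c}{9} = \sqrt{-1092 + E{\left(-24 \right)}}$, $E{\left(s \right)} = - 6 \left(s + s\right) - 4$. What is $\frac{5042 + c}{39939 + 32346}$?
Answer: $\frac{5042}{72285} + \frac{6 i \sqrt{202}}{24095} \approx 0.069752 + 0.0035392 i$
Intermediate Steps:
$E{\left(s \right)} = -4 - 12 s$ ($E{\left(s \right)} = - 6 \cdot 2 s - 4 = - 12 s - 4 = -4 - 12 s$)
$c = 18 i \sqrt{202}$ ($c = 9 \sqrt{-1092 - -284} = 9 \sqrt{-1092 + \left(-4 + 288\right)} = 9 \sqrt{-1092 + 284} = 9 \sqrt{-808} = 9 \cdot 2 i \sqrt{202} = 18 i \sqrt{202} \approx 255.83 i$)
$\frac{5042 + c}{39939 + 32346} = \frac{5042 + 18 i \sqrt{202}}{39939 + 32346} = \frac{5042 + 18 i \sqrt{202}}{72285} = \left(5042 + 18 i \sqrt{202}\right) \frac{1}{72285} = \frac{5042}{72285} + \frac{6 i \sqrt{202}}{24095}$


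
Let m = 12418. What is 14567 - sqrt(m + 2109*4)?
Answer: 14567 - sqrt(20854) ≈ 14423.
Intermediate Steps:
14567 - sqrt(m + 2109*4) = 14567 - sqrt(12418 + 2109*4) = 14567 - sqrt(12418 + 8436) = 14567 - sqrt(20854)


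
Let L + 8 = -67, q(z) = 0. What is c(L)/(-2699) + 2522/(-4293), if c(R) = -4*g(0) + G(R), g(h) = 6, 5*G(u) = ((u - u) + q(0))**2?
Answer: -6703846/11586807 ≈ -0.57858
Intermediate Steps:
L = -75 (L = -8 - 67 = -75)
G(u) = 0 (G(u) = ((u - u) + 0)**2/5 = (0 + 0)**2/5 = (1/5)*0**2 = (1/5)*0 = 0)
c(R) = -24 (c(R) = -4*6 + 0 = -24 + 0 = -24)
c(L)/(-2699) + 2522/(-4293) = -24/(-2699) + 2522/(-4293) = -24*(-1/2699) + 2522*(-1/4293) = 24/2699 - 2522/4293 = -6703846/11586807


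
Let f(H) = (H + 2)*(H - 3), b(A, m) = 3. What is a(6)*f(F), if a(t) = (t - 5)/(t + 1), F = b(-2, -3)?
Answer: 0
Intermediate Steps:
F = 3
a(t) = (-5 + t)/(1 + t)
f(H) = (-3 + H)*(2 + H) (f(H) = (2 + H)*(-3 + H) = (-3 + H)*(2 + H))
a(6)*f(F) = ((-5 + 6)/(1 + 6))*(-6 + 3² - 1*3) = (1/7)*(-6 + 9 - 3) = ((⅐)*1)*0 = (⅐)*0 = 0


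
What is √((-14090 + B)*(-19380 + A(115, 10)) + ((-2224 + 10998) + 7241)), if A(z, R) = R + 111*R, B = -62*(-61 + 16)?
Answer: √206354015 ≈ 14365.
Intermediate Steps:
B = 2790 (B = -62*(-45) = 2790)
A(z, R) = 112*R
√((-14090 + B)*(-19380 + A(115, 10)) + ((-2224 + 10998) + 7241)) = √((-14090 + 2790)*(-19380 + 112*10) + ((-2224 + 10998) + 7241)) = √(-11300*(-19380 + 1120) + (8774 + 7241)) = √(-11300*(-18260) + 16015) = √(206338000 + 16015) = √206354015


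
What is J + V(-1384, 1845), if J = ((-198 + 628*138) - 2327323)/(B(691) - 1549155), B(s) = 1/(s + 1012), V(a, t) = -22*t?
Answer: -107081166849289/2638210964 ≈ -40589.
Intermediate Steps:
B(s) = 1/(1012 + s)
J = 3816179471/2638210964 (J = ((-198 + 628*138) - 2327323)/(1/(1012 + 691) - 1549155) = ((-198 + 86664) - 2327323)/(1/1703 - 1549155) = (86466 - 2327323)/(1/1703 - 1549155) = -2240857/(-2638210964/1703) = -2240857*(-1703/2638210964) = 3816179471/2638210964 ≈ 1.4465)
J + V(-1384, 1845) = 3816179471/2638210964 - 22*1845 = 3816179471/2638210964 - 40590 = -107081166849289/2638210964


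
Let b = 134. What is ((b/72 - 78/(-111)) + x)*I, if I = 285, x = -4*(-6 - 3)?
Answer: 4879865/444 ≈ 10991.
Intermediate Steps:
x = 36 (x = -4*(-9) = 36)
((b/72 - 78/(-111)) + x)*I = ((134/72 - 78/(-111)) + 36)*285 = ((134*(1/72) - 78*(-1/111)) + 36)*285 = ((67/36 + 26/37) + 36)*285 = (3415/1332 + 36)*285 = (51367/1332)*285 = 4879865/444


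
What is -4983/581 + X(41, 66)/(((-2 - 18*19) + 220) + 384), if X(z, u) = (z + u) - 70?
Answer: -1274083/151060 ≈ -8.4343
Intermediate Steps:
X(z, u) = -70 + u + z (X(z, u) = (u + z) - 70 = -70 + u + z)
-4983/581 + X(41, 66)/(((-2 - 18*19) + 220) + 384) = -4983/581 + (-70 + 66 + 41)/(((-2 - 18*19) + 220) + 384) = -4983*1/581 + 37/(((-2 - 342) + 220) + 384) = -4983/581 + 37/((-344 + 220) + 384) = -4983/581 + 37/(-124 + 384) = -4983/581 + 37/260 = -1274083/151060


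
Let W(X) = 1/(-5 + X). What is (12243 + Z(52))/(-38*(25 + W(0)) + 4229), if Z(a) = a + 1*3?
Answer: 61490/16433 ≈ 3.7419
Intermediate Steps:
Z(a) = 3 + a (Z(a) = a + 3 = 3 + a)
(12243 + Z(52))/(-38*(25 + W(0)) + 4229) = (12243 + (3 + 52))/(-38*(25 + 1/(-5 + 0)) + 4229) = (12243 + 55)/(-38*(25 + 1/(-5)) + 4229) = 12298/(-38*(25 - ⅕) + 4229) = 12298/(-38*124/5 + 4229) = 12298/(-4712/5 + 4229) = 12298/(16433/5) = 12298*(5/16433) = 61490/16433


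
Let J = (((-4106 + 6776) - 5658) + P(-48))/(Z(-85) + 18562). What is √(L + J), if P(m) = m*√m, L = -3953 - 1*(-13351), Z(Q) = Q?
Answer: √(356490840474 - 394176*I*√3)/6159 ≈ 96.943 - 9.283e-5*I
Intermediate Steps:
L = 9398 (L = -3953 + 13351 = 9398)
P(m) = m^(3/2)
J = -332/2053 - 64*I*√3/6159 (J = (((-4106 + 6776) - 5658) + (-48)^(3/2))/(-85 + 18562) = ((2670 - 5658) - 192*I*√3)/18477 = (-2988 - 192*I*√3)*(1/18477) = -332/2053 - 64*I*√3/6159 ≈ -0.16171 - 0.017998*I)
√(L + J) = √(9398 + (-332/2053 - 64*I*√3/6159)) = √(19293762/2053 - 64*I*√3/6159)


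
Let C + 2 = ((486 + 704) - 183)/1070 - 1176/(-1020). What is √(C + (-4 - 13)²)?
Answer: √95654315990/18190 ≈ 17.003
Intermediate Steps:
C = 1711/18190 (C = -2 + (((486 + 704) - 183)/1070 - 1176/(-1020)) = -2 + ((1190 - 183)*(1/1070) - 1176*(-1/1020)) = -2 + (1007*(1/1070) + 98/85) = -2 + (1007/1070 + 98/85) = -2 + 38091/18190 = 1711/18190 ≈ 0.094063)
√(C + (-4 - 13)²) = √(1711/18190 + (-4 - 13)²) = √(1711/18190 + (-17)²) = √(1711/18190 + 289) = √(5258621/18190) = √95654315990/18190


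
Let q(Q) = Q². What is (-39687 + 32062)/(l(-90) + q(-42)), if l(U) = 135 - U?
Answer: -7625/1989 ≈ -3.8336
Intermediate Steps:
(-39687 + 32062)/(l(-90) + q(-42)) = (-39687 + 32062)/((135 - 1*(-90)) + (-42)²) = -7625/((135 + 90) + 1764) = -7625/(225 + 1764) = -7625/1989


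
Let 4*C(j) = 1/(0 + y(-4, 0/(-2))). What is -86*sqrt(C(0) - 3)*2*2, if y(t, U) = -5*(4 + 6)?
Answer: -86*I*sqrt(1202)/5 ≈ -596.32*I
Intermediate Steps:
y(t, U) = -50 (y(t, U) = -5*10 = -50)
C(j) = -1/200 (C(j) = 1/(4*(0 - 50)) = (1/4)/(-50) = (1/4)*(-1/50) = -1/200)
-86*sqrt(C(0) - 3)*2*2 = -86*sqrt(-1/200 - 3)*2*2 = -86*sqrt(-601/200)*2*2 = -86*(I*sqrt(1202)/20)*2*2 = -86*I*sqrt(1202)/10*2 = -86*I*sqrt(1202)/5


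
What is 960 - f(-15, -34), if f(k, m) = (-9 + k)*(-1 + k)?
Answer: 576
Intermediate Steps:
f(k, m) = (-1 + k)*(-9 + k)
960 - f(-15, -34) = 960 - (9 + (-15)**2 - 10*(-15)) = 960 - (9 + 225 + 150) = 960 - 1*384 = 960 - 384 = 576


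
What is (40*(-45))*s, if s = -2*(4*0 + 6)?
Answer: 21600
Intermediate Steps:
s = -12 (s = -2*(0 + 6) = -2*6 = -12)
(40*(-45))*s = (40*(-45))*(-12) = -1800*(-12) = 21600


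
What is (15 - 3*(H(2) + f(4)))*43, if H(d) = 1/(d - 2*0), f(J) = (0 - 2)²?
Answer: 129/2 ≈ 64.500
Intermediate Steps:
f(J) = 4 (f(J) = (-2)² = 4)
H(d) = 1/d (H(d) = 1/(d + 0) = 1/d)
(15 - 3*(H(2) + f(4)))*43 = (15 - 3*(1/2 + 4))*43 = (15 - 3*(½ + 4))*43 = (15 - 3*9/2)*43 = (15 - 27/2)*43 = (3/2)*43 = 129/2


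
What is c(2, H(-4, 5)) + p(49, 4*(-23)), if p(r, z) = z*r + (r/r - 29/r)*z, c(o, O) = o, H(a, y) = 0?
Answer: -222634/49 ≈ -4543.5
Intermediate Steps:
p(r, z) = r*z + z*(1 - 29/r) (p(r, z) = r*z + (1 - 29/r)*z = r*z + z*(1 - 29/r))
c(2, H(-4, 5)) + p(49, 4*(-23)) = 2 + (4*(-23))*(-29 + 49*(1 + 49))/49 = 2 - 92*1/49*(-29 + 49*50) = 2 - 92*1/49*(-29 + 2450) = 2 - 92*1/49*2421 = 2 - 222732/49 = -222634/49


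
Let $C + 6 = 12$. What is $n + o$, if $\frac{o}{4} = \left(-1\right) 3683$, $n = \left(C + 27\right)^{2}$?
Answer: $-13643$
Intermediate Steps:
$C = 6$ ($C = -6 + 12 = 6$)
$n = 1089$ ($n = \left(6 + 27\right)^{2} = 33^{2} = 1089$)
$o = -14732$ ($o = 4 \left(\left(-1\right) 3683\right) = 4 \left(-3683\right) = -14732$)
$n + o = 1089 - 14732 = -13643$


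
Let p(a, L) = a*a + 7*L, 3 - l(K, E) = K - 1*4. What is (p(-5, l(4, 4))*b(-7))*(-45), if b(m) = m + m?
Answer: 28980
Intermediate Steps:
l(K, E) = 7 - K (l(K, E) = 3 - (K - 1*4) = 3 - (K - 4) = 3 - (-4 + K) = 3 + (4 - K) = 7 - K)
b(m) = 2*m
p(a, L) = a**2 + 7*L
(p(-5, l(4, 4))*b(-7))*(-45) = (((-5)**2 + 7*(7 - 1*4))*(2*(-7)))*(-45) = ((25 + 7*(7 - 4))*(-14))*(-45) = ((25 + 7*3)*(-14))*(-45) = ((25 + 21)*(-14))*(-45) = (46*(-14))*(-45) = -644*(-45) = 28980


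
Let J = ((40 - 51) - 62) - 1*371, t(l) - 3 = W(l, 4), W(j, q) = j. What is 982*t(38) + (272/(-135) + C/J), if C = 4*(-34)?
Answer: 201100156/4995 ≈ 40260.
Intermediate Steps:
t(l) = 3 + l
C = -136
J = -444 (J = (-11 - 62) - 371 = -73 - 371 = -444)
982*t(38) + (272/(-135) + C/J) = 982*(3 + 38) + (272/(-135) - 136/(-444)) = 982*41 + (272*(-1/135) - 136*(-1/444)) = 40262 + (-272/135 + 34/111) = 40262 - 8534/4995 = 201100156/4995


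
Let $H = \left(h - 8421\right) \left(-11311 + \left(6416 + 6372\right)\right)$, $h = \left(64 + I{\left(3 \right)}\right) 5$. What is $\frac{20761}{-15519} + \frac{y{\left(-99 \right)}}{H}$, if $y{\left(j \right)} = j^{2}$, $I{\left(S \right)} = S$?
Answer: $- \frac{35443025923}{26477679774} \approx -1.3386$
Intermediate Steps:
$h = 335$ ($h = \left(64 + 3\right) 5 = 67 \cdot 5 = 335$)
$H = -11943022$ ($H = \left(335 - 8421\right) \left(-11311 + \left(6416 + 6372\right)\right) = - 8086 \left(-11311 + 12788\right) = \left(-8086\right) 1477 = -11943022$)
$\frac{20761}{-15519} + \frac{y{\left(-99 \right)}}{H} = \frac{20761}{-15519} + \frac{\left(-99\right)^{2}}{-11943022} = 20761 \left(- \frac{1}{15519}\right) + 9801 \left(- \frac{1}{11943022}\right) = - \frac{20761}{15519} - \frac{9801}{11943022} = - \frac{35443025923}{26477679774}$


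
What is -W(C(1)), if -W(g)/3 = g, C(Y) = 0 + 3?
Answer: 9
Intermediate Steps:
C(Y) = 3
W(g) = -3*g
-W(C(1)) = -(-3)*3 = -1*(-9) = 9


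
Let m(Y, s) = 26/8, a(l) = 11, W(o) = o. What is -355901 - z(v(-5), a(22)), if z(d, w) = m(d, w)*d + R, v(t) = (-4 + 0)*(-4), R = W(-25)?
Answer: -355928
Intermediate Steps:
R = -25
v(t) = 16 (v(t) = -4*(-4) = 16)
m(Y, s) = 13/4 (m(Y, s) = 26*(1/8) = 13/4)
z(d, w) = -25 + 13*d/4 (z(d, w) = 13*d/4 - 25 = -25 + 13*d/4)
-355901 - z(v(-5), a(22)) = -355901 - (-25 + (13/4)*16) = -355901 - (-25 + 52) = -355901 - 1*27 = -355901 - 27 = -355928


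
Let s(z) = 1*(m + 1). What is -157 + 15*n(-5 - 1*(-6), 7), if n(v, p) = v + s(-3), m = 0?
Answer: -127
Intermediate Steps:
s(z) = 1 (s(z) = 1*(0 + 1) = 1*1 = 1)
n(v, p) = 1 + v (n(v, p) = v + 1 = 1 + v)
-157 + 15*n(-5 - 1*(-6), 7) = -157 + 15*(1 + (-5 - 1*(-6))) = -157 + 15*(1 + (-5 + 6)) = -157 + 15*(1 + 1) = -157 + 15*2 = -157 + 30 = -127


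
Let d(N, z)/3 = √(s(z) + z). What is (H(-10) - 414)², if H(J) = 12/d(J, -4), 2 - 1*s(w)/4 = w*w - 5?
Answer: (2070 + I*√10)²/25 ≈ 1.714e+5 + 523.67*I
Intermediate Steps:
s(w) = 28 - 4*w² (s(w) = 8 - 4*(w*w - 5) = 8 - 4*(w² - 5) = 8 - 4*(-5 + w²) = 8 + (20 - 4*w²) = 28 - 4*w²)
d(N, z) = 3*√(28 + z - 4*z²) (d(N, z) = 3*√((28 - 4*z²) + z) = 3*√(28 + z - 4*z²))
H(J) = -I*√10/5 (H(J) = 12/((3*√(28 - 4 - 4*(-4)²))) = 12/((3*√(28 - 4 - 4*16))) = 12/((3*√(28 - 4 - 64))) = 12/((3*√(-40))) = 12/((3*(2*I*√10))) = 12/((6*I*√10)) = 12*(-I*√10/60) = -I*√10/5)
(H(-10) - 414)² = (-I*√10/5 - 414)² = (-414 - I*√10/5)²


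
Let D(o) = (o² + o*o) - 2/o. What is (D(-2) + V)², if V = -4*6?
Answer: 225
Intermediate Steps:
D(o) = -2/o + 2*o² (D(o) = (o² + o²) - 2/o = 2*o² - 2/o = -2/o + 2*o²)
V = -24
(D(-2) + V)² = (2*(-1 + (-2)³)/(-2) - 24)² = (2*(-½)*(-1 - 8) - 24)² = (2*(-½)*(-9) - 24)² = (9 - 24)² = (-15)² = 225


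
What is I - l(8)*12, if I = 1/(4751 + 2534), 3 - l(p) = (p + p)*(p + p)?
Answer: 22117261/7285 ≈ 3036.0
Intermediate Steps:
l(p) = 3 - 4*p**2 (l(p) = 3 - (p + p)*(p + p) = 3 - 2*p*2*p = 3 - 4*p**2)
I = 1/7285 ≈ 0.00013727
I - l(8)*12 = 1/7285 - (3 - 4*8**2)*12 = 1/7285 - (3 - 4*64)*12 = 1/7285 - (3 - 256)*12 = 1/7285 - (-253)*12 = 1/7285 - 1*(-3036) = 1/7285 + 3036 = 22117261/7285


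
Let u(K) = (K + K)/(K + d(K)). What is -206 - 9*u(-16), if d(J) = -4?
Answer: -1102/5 ≈ -220.40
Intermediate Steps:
u(K) = 2*K/(-4 + K) (u(K) = (K + K)/(K - 4) = (2*K)/(-4 + K) = 2*K/(-4 + K))
-206 - 9*u(-16) = -206 - 18*(-16)/(-4 - 16) = -206 - 18*(-16)/(-20) = -206 - 18*(-16)*(-1)/20 = -206 - 9*8/5 = -206 - 72/5 = -1102/5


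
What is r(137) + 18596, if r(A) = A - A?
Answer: 18596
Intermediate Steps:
r(A) = 0
r(137) + 18596 = 0 + 18596 = 18596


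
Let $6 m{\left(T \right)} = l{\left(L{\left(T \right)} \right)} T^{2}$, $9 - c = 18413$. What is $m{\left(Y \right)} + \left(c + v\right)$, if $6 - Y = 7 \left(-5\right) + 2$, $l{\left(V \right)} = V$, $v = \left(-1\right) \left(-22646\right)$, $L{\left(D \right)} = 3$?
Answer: $\frac{10005}{2} \approx 5002.5$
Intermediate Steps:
$v = 22646$
$c = -18404$ ($c = 9 - 18413 = -18404$)
$Y = 39$ ($Y = 6 - \left(7 \left(-5\right) + 2\right) = 6 - \left(-35 + 2\right) = 6 - -33 = 6 + 33 = 39$)
$m{\left(T \right)} = \frac{T^{2}}{2}$ ($m{\left(T \right)} = \frac{3 T^{2}}{6} = \frac{T^{2}}{2}$)
$m{\left(Y \right)} + \left(c + v\right) = \frac{39^{2}}{2} + \left(-18404 + 22646\right) = \frac{1}{2} \cdot 1521 + 4242 = \frac{1521}{2} + 4242 = \frac{10005}{2}$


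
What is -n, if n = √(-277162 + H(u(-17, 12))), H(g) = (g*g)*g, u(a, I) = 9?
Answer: -I*√276433 ≈ -525.77*I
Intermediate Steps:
H(g) = g³ (H(g) = g²*g = g³)
n = I*√276433 (n = √(-277162 + 9³) = √(-277162 + 729) = √(-276433) = I*√276433 ≈ 525.77*I)
-n = -I*√276433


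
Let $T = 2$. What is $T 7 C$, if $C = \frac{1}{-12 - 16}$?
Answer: $- \frac{1}{2} \approx -0.5$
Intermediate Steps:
$C = - \frac{1}{28}$ ($C = \frac{1}{-28} = - \frac{1}{28} \approx -0.035714$)
$T 7 C = 2 \cdot 7 \left(- \frac{1}{28}\right) = 14 \left(- \frac{1}{28}\right) = - \frac{1}{2}$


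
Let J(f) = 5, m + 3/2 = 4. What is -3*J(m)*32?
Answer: -480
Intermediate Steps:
m = 5/2 (m = -3/2 + 4 = 5/2 ≈ 2.5000)
-3*J(m)*32 = -3*5*32 = -15*32 = -480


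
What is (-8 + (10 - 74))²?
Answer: 5184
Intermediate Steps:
(-8 + (10 - 74))² = (-8 - 64)² = (-72)² = 5184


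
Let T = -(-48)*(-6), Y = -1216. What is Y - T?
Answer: -928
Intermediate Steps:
T = -288 (T = -1*288 = -288)
Y - T = -1216 - 1*(-288) = -1216 + 288 = -928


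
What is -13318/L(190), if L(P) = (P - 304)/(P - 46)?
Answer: 319632/19 ≈ 16823.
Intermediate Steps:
L(P) = (-304 + P)/(-46 + P)
-13318/L(190) = -13318*(-46 + 190)/(-304 + 190) = -13318/(-114/144) = -13318/((1/144)*(-114)) = -13318/(-19/24) = -13318*(-24/19) = 319632/19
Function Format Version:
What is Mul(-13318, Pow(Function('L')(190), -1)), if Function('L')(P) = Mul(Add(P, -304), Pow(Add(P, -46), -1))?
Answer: Rational(319632, 19) ≈ 16823.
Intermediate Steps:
Function('L')(P) = Mul(Pow(Add(-46, P), -1), Add(-304, P)) (Function('L')(P) = Mul(Add(-304, P), Pow(Add(-46, P), -1)) = Mul(Pow(Add(-46, P), -1), Add(-304, P)))
Mul(-13318, Pow(Function('L')(190), -1)) = Mul(-13318, Pow(Mul(Pow(Add(-46, 190), -1), Add(-304, 190)), -1)) = Mul(-13318, Pow(Mul(Pow(144, -1), -114), -1)) = Mul(-13318, Pow(Mul(Rational(1, 144), -114), -1)) = Mul(-13318, Pow(Rational(-19, 24), -1)) = Mul(-13318, Rational(-24, 19)) = Rational(319632, 19)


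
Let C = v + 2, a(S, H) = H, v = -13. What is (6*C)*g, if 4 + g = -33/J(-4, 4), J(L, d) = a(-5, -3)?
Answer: -462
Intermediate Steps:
J(L, d) = -3
g = 7 (g = -4 - 33/(-3) = -4 - 33*(-⅓) = -4 + 11 = 7)
C = -11 (C = -13 + 2 = -11)
(6*C)*g = (6*(-11))*7 = -66*7 = -462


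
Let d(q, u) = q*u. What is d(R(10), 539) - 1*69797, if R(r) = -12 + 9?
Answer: -71414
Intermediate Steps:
R(r) = -3
d(R(10), 539) - 1*69797 = -3*539 - 1*69797 = -1617 - 69797 = -71414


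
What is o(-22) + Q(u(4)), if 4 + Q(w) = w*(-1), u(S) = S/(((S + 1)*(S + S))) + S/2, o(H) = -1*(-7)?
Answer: 9/10 ≈ 0.90000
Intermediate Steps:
o(H) = 7
u(S) = S/2 + 1/(2*(1 + S)) (u(S) = S/(((1 + S)*(2*S))) + S*(½) = S/((2*S*(1 + S))) + S/2 = S*(1/(2*S*(1 + S))) + S/2 = 1/(2*(1 + S)) + S/2 = S/2 + 1/(2*(1 + S)))
Q(w) = -4 - w (Q(w) = -4 + w*(-1) = -4 - w)
o(-22) + Q(u(4)) = 7 + (-4 - (1 + 4 + 4²)/(2*(1 + 4))) = 7 + (-4 - (1 + 4 + 16)/(2*5)) = 7 + (-4 - 21/(2*5)) = 7 + (-4 - 1*21/10) = 7 + (-4 - 21/10) = 7 - 61/10 = 9/10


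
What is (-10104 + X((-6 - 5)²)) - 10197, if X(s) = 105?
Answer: -20196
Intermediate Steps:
(-10104 + X((-6 - 5)²)) - 10197 = (-10104 + 105) - 10197 = -9999 - 10197 = -20196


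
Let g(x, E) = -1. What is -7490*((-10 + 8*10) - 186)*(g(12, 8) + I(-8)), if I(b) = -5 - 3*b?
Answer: 15639120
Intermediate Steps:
-7490*((-10 + 8*10) - 186)*(g(12, 8) + I(-8)) = -7490*((-10 + 8*10) - 186)*(-1 + (-5 - 3*(-8))) = -7490*((-10 + 80) - 186)*(-1 + (-5 + 24)) = -7490*(70 - 186)*(-1 + 19) = -(-868840)*18 = -7490*(-2088) = 15639120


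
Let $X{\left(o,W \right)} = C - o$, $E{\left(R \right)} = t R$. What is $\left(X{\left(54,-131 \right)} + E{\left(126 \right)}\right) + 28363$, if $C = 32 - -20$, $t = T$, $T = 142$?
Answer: $46253$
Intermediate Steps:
$t = 142$
$C = 52$ ($C = 32 + 20 = 52$)
$E{\left(R \right)} = 142 R$
$X{\left(o,W \right)} = 52 - o$
$\left(X{\left(54,-131 \right)} + E{\left(126 \right)}\right) + 28363 = \left(\left(52 - 54\right) + 142 \cdot 126\right) + 28363 = \left(\left(52 - 54\right) + 17892\right) + 28363 = \left(-2 + 17892\right) + 28363 = 17890 + 28363 = 46253$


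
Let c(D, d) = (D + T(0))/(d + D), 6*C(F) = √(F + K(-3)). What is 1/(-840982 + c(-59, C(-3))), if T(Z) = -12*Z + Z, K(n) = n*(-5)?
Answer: -8781523601/7385094498651599 - 59*√3/7385094498651599 ≈ -1.1891e-6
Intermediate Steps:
K(n) = -5*n
T(Z) = -11*Z
C(F) = √(15 + F)/6 (C(F) = √(F - 5*(-3))/6 = √(F + 15)/6 = √(15 + F)/6)
c(D, d) = D/(D + d) (c(D, d) = (D - 11*0)/(d + D) = (D + 0)/(D + d) = D/(D + d))
1/(-840982 + c(-59, C(-3))) = 1/(-840982 - 59/(-59 + √(15 - 3)/6)) = 1/(-840982 - 59/(-59 + √12/6)) = 1/(-840982 - 59/(-59 + (2*√3)/6)) = 1/(-840982 - 59/(-59 + √3/3))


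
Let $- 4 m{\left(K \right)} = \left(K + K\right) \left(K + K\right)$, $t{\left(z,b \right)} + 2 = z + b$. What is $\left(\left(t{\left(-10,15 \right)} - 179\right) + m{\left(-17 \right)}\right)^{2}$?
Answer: $216225$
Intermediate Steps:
$t{\left(z,b \right)} = -2 + b + z$ ($t{\left(z,b \right)} = -2 + \left(z + b\right) = -2 + \left(b + z\right) = -2 + b + z$)
$m{\left(K \right)} = - K^{2}$ ($m{\left(K \right)} = - \frac{\left(K + K\right) \left(K + K\right)}{4} = - \frac{2 K 2 K}{4} = - \frac{4 K^{2}}{4} = - K^{2}$)
$\left(\left(t{\left(-10,15 \right)} - 179\right) + m{\left(-17 \right)}\right)^{2} = \left(\left(\left(-2 + 15 - 10\right) - 179\right) - \left(-17\right)^{2}\right)^{2} = \left(\left(3 - 179\right) - 289\right)^{2} = \left(-176 - 289\right)^{2} = \left(-465\right)^{2} = 216225$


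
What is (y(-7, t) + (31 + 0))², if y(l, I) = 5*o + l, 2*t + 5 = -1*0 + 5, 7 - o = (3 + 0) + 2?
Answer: 1156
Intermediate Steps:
o = 2 (o = 7 - ((3 + 0) + 2) = 7 - (3 + 2) = 7 - 1*5 = 7 - 5 = 2)
t = 0 (t = -5/2 + (-1*0 + 5)/2 = -5/2 + (0 + 5)/2 = -5/2 + (½)*5 = -5/2 + 5/2 = 0)
y(l, I) = 10 + l (y(l, I) = 5*2 + l = 10 + l)
(y(-7, t) + (31 + 0))² = ((10 - 7) + (31 + 0))² = (3 + 31)² = 34² = 1156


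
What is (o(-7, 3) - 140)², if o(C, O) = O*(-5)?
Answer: 24025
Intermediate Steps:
o(C, O) = -5*O
(o(-7, 3) - 140)² = (-5*3 - 140)² = (-15 - 140)² = (-155)² = 24025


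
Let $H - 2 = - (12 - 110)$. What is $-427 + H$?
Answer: $-327$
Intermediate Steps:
$H = 100$ ($H = 2 - \left(12 - 110\right) = 2 - -98 = 2 + 98 = 100$)
$-427 + H = -427 + 100 = -327$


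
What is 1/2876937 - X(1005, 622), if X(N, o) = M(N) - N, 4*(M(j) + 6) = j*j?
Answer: -2894143960193/11507748 ≈ -2.5150e+5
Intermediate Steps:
M(j) = -6 + j²/4 (M(j) = -6 + (j*j)/4 = -6 + j²/4)
X(N, o) = -6 - N + N²/4 (X(N, o) = (-6 + N²/4) - N = -6 - N + N²/4)
1/2876937 - X(1005, 622) = 1/2876937 - (-6 - 1*1005 + (¼)*1005²) = 1/2876937 - (-6 - 1005 + (¼)*1010025) = 1/2876937 - (-6 - 1005 + 1010025/4) = 1/2876937 - 1*1005981/4 = 1/2876937 - 1005981/4 = -2894143960193/11507748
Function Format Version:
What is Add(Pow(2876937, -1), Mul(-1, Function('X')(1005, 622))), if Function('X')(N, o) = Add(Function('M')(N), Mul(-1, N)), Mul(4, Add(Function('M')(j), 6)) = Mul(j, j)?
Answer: Rational(-2894143960193, 11507748) ≈ -2.5150e+5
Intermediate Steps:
Function('M')(j) = Add(-6, Mul(Rational(1, 4), Pow(j, 2))) (Function('M')(j) = Add(-6, Mul(Rational(1, 4), Mul(j, j))) = Add(-6, Mul(Rational(1, 4), Pow(j, 2))))
Function('X')(N, o) = Add(-6, Mul(-1, N), Mul(Rational(1, 4), Pow(N, 2))) (Function('X')(N, o) = Add(Add(-6, Mul(Rational(1, 4), Pow(N, 2))), Mul(-1, N)) = Add(-6, Mul(-1, N), Mul(Rational(1, 4), Pow(N, 2))))
Add(Pow(2876937, -1), Mul(-1, Function('X')(1005, 622))) = Add(Pow(2876937, -1), Mul(-1, Add(-6, Mul(-1, 1005), Mul(Rational(1, 4), Pow(1005, 2))))) = Add(Rational(1, 2876937), Mul(-1, Add(-6, -1005, Mul(Rational(1, 4), 1010025)))) = Add(Rational(1, 2876937), Mul(-1, Add(-6, -1005, Rational(1010025, 4)))) = Add(Rational(1, 2876937), Mul(-1, Rational(1005981, 4))) = Add(Rational(1, 2876937), Rational(-1005981, 4)) = Rational(-2894143960193, 11507748)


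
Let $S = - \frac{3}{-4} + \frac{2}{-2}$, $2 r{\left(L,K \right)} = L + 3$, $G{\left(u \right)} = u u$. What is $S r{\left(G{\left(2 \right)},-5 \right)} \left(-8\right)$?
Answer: $7$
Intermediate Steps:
$G{\left(u \right)} = u^{2}$
$r{\left(L,K \right)} = \frac{3}{2} + \frac{L}{2}$ ($r{\left(L,K \right)} = \frac{L + 3}{2} = \frac{3 + L}{2} = \frac{3}{2} + \frac{L}{2}$)
$S = - \frac{1}{4}$ ($S = \left(-3\right) \left(- \frac{1}{4}\right) + 2 \left(- \frac{1}{2}\right) = \frac{3}{4} - 1 = - \frac{1}{4} \approx -0.25$)
$S r{\left(G{\left(2 \right)},-5 \right)} \left(-8\right) = - \frac{\frac{3}{2} + \frac{2^{2}}{2}}{4} \left(-8\right) = - \frac{\frac{3}{2} + \frac{1}{2} \cdot 4}{4} \left(-8\right) = - \frac{\frac{3}{2} + 2}{4} \left(-8\right) = \left(- \frac{1}{4}\right) \frac{7}{2} \left(-8\right) = \left(- \frac{7}{8}\right) \left(-8\right) = 7$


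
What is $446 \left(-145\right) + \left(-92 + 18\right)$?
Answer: $-64744$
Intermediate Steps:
$446 \left(-145\right) + \left(-92 + 18\right) = -64670 - 74 = -64744$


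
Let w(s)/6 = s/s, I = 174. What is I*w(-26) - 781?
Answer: 263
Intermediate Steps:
w(s) = 6 (w(s) = 6*(s/s) = 6*1 = 6)
I*w(-26) - 781 = 174*6 - 781 = 1044 - 781 = 263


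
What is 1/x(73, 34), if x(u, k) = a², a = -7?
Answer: 1/49 ≈ 0.020408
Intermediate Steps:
x(u, k) = 49 (x(u, k) = (-7)² = 49)
1/x(73, 34) = 1/49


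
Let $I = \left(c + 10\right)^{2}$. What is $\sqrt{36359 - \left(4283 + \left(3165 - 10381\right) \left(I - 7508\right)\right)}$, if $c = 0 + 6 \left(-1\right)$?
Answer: $2 i \sqrt{13507549} \approx 7350.5 i$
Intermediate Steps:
$c = -6$ ($c = 0 - 6 = -6$)
$I = 16$ ($I = \left(-6 + 10\right)^{2} = 4^{2} = 16$)
$\sqrt{36359 - \left(4283 + \left(3165 - 10381\right) \left(I - 7508\right)\right)} = \sqrt{36359 - \left(4283 + \left(3165 - 10381\right) \left(16 - 7508\right)\right)} = \sqrt{36359 - \left(4283 - -54062272\right)} = \sqrt{36359 - 54066555} = \sqrt{-54030196} = 2 i \sqrt{13507549}$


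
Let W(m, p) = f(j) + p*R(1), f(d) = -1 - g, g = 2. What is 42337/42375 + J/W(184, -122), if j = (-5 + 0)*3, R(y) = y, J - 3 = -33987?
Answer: 11562913/42375 ≈ 272.87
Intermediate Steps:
J = -33984 (J = 3 - 33987 = -33984)
j = -15 (j = -5*3 = -15)
f(d) = -3 (f(d) = -1 - 1*2 = -1 - 2 = -3)
W(m, p) = -3 + p (W(m, p) = -3 + p*1 = -3 + p)
42337/42375 + J/W(184, -122) = 42337/42375 - 33984/(-3 - 122) = 42337*(1/42375) - 33984/(-125) = 42337/42375 - 33984*(-1/125) = 42337/42375 + 33984/125 = 11562913/42375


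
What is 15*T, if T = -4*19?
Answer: -1140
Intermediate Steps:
T = -76
15*T = 15*(-76) = -1140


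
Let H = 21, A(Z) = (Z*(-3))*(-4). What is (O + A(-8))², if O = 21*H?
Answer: 119025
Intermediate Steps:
A(Z) = 12*Z (A(Z) = -3*Z*(-4) = 12*Z)
O = 441 (O = 21*21 = 441)
(O + A(-8))² = (441 + 12*(-8))² = (441 - 96)² = 345² = 119025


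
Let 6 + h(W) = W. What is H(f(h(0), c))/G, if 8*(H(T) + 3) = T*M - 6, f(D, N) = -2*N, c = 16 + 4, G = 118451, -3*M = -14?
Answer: -325/1421412 ≈ -0.00022865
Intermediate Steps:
M = 14/3 (M = -1/3*(-14) = 14/3 ≈ 4.6667)
h(W) = -6 + W
c = 20
H(T) = -15/4 + 7*T/12 (H(T) = -3 + (T*(14/3) - 6)/8 = -3 + (14*T/3 - 6)/8 = -3 + (-6 + 14*T/3)/8 = -3 + (-3/4 + 7*T/12) = -15/4 + 7*T/12)
H(f(h(0), c))/G = (-15/4 + 7*(-2*20)/12)/118451 = (-15/4 + (7/12)*(-40))*(1/118451) = (-15/4 - 70/3)*(1/118451) = -325/12*1/118451 = -325/1421412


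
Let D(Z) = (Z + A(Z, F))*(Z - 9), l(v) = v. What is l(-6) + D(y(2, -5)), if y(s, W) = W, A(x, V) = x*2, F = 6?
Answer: 204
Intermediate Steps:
A(x, V) = 2*x
D(Z) = 3*Z*(-9 + Z) (D(Z) = (Z + 2*Z)*(Z - 9) = (3*Z)*(-9 + Z) = 3*Z*(-9 + Z))
l(-6) + D(y(2, -5)) = -6 + 3*(-5)*(-9 - 5) = -6 + 3*(-5)*(-14) = -6 + 210 = 204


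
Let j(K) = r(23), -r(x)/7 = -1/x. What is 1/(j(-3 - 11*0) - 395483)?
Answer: -23/9096102 ≈ -2.5286e-6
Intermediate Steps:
r(x) = 7/x (r(x) = -(-7)/x = 7/x)
j(K) = 7/23
1/(j(-3 - 11*0) - 395483) = 1/(7/23 - 395483) = 1/(-9096102/23) = -23/9096102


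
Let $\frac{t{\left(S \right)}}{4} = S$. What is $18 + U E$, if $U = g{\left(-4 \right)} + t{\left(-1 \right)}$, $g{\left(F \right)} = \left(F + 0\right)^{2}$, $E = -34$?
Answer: $-390$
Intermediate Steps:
$t{\left(S \right)} = 4 S$
$g{\left(F \right)} = F^{2}$
$U = 12$ ($U = \left(-4\right)^{2} + 4 \left(-1\right) = 16 - 4 = 12$)
$18 + U E = 18 + 12 \left(-34\right) = 18 - 408 = -390$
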